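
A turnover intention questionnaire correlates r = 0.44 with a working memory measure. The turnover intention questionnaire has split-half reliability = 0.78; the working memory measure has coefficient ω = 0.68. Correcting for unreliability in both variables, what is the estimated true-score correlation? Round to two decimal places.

r_true = r_obs / √(r_xx · r_yy) = 0.44 / √(0.78 × 0.68) = 0.44 / √0.5304 = 0.44 / 0.7283 ≈ 0.60.

0.60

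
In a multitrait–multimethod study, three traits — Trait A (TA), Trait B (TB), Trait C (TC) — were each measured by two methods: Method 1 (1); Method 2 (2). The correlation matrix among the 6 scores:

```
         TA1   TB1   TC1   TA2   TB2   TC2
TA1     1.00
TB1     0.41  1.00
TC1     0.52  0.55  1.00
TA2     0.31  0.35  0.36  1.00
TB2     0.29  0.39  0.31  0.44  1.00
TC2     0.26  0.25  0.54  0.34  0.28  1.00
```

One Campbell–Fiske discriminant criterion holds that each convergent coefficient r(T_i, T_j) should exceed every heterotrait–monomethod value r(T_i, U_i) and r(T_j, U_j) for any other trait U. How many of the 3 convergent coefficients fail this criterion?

3

Convergent coefficients and their comparison sets:
TA (methods 1·2): 0.31 vs {0.41, 0.44, 0.52, 0.34} → fail.
TB (methods 1·2): 0.39 vs {0.41, 0.44, 0.55, 0.28} → fail.
TC (methods 1·2): 0.54 vs {0.52, 0.34, 0.55, 0.28} → fail.
3 of 3 fail.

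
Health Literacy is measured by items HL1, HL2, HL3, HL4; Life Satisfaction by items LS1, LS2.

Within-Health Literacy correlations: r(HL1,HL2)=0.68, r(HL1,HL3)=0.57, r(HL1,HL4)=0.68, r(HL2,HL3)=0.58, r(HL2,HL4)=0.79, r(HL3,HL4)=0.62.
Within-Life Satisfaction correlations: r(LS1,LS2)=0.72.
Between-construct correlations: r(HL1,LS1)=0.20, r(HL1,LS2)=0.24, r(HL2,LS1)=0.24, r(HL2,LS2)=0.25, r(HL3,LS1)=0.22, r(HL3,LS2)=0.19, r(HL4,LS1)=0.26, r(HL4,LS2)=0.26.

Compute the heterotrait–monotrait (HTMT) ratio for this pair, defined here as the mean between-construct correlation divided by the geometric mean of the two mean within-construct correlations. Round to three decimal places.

Mean between = 1.86/8 = 0.2325.
Mean within-HL = 3.92/6 = 0.6533; mean within-LS = 0.72/1 = 0.7200.
Geometric mean = √(0.6533 × 0.7200) = 0.6858.
HTMT = 0.2325 / 0.6858 = 0.339.

0.339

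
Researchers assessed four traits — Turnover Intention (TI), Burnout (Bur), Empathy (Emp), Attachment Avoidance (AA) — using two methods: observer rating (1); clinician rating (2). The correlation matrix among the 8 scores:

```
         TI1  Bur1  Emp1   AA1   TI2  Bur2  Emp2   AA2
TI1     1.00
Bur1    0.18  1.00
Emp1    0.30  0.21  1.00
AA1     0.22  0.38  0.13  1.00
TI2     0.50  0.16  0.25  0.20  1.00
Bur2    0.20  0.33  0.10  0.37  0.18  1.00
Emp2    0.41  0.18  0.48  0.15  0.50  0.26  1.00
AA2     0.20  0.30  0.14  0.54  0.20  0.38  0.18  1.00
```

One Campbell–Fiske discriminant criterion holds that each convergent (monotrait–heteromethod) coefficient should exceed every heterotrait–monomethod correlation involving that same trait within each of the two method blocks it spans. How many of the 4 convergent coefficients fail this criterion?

Checking each validity diagonal entry against its comparison values:
TI (methods 1·2): 0.50 vs {0.18, 0.18, 0.30, 0.50, 0.22, 0.20} → fail.
Bur (methods 1·2): 0.33 vs {0.18, 0.18, 0.21, 0.26, 0.38, 0.38} → fail.
Emp (methods 1·2): 0.48 vs {0.30, 0.50, 0.21, 0.26, 0.13, 0.18} → fail.
AA (methods 1·2): 0.54 vs {0.22, 0.20, 0.38, 0.38, 0.13, 0.18} → pass.
3 of 4 fail.

3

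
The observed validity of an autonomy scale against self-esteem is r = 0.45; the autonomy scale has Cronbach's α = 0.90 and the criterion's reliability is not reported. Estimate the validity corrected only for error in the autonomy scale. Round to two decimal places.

0.47

Single correction: r_c = r_obs / √r_xx = 0.45 / √0.90 = 0.45 / 0.9487 ≈ 0.47.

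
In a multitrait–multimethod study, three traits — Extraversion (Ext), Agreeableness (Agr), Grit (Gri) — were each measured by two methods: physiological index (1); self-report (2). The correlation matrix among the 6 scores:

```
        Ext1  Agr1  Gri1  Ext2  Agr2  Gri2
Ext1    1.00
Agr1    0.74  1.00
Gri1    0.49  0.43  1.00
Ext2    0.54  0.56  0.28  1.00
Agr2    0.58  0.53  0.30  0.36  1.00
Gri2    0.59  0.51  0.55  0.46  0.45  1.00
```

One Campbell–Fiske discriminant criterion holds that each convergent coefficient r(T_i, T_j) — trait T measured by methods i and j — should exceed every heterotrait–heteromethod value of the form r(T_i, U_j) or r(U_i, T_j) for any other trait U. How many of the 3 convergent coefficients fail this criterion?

3

Checking each validity diagonal entry against its comparison values:
Ext (methods 1·2): 0.54 vs {0.58, 0.56, 0.59, 0.28} → fail.
Agr (methods 1·2): 0.53 vs {0.56, 0.58, 0.51, 0.30} → fail.
Gri (methods 1·2): 0.55 vs {0.28, 0.59, 0.30, 0.51} → fail.
3 of 3 fail.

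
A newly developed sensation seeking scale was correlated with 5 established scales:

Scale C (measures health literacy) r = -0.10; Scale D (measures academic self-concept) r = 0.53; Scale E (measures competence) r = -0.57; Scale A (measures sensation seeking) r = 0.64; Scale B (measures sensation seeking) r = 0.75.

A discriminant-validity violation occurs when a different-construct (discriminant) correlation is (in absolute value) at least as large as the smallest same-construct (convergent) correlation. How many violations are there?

Convergent (same construct = sensation seeking): Scale A, Scale B.
Smallest convergent = 0.64. Discriminant |r|: 0.10, 0.53, 0.57; count ≥ 0.64 → 0.

0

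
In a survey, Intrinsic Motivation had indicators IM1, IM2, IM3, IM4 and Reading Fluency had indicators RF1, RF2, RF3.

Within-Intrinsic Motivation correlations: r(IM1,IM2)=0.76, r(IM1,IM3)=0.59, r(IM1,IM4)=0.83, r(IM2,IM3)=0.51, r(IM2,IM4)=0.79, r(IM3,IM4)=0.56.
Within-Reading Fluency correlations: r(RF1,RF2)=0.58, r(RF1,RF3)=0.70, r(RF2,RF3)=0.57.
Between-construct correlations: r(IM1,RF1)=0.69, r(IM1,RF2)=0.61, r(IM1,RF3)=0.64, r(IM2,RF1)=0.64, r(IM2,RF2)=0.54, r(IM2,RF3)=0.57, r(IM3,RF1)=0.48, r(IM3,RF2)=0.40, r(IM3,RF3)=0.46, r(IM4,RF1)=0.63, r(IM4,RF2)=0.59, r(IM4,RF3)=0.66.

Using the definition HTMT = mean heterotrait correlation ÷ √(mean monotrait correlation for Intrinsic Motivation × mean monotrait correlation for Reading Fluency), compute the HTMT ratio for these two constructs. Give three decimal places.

Mean heterotrait r = 6.91/12 = 0.5758.
Mean within-IM = 4.04/6 = 0.6733; mean within-RF = 1.85/3 = 0.6167.
Geometric mean = √(0.6733 × 0.6167) = 0.6444.
HTMT = 0.5758 / 0.6444 = 0.894.

0.894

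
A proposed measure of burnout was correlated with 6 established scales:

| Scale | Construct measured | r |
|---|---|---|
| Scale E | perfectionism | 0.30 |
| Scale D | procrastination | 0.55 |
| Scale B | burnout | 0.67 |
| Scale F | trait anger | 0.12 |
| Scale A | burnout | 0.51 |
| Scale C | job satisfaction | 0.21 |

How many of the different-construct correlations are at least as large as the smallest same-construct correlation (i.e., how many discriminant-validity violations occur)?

1

Convergent (same construct = burnout): Scale B, Scale A.
Smallest convergent = 0.51. Discriminant values: 0.30, 0.55, 0.12, 0.21; count ≥ 0.51 → 1.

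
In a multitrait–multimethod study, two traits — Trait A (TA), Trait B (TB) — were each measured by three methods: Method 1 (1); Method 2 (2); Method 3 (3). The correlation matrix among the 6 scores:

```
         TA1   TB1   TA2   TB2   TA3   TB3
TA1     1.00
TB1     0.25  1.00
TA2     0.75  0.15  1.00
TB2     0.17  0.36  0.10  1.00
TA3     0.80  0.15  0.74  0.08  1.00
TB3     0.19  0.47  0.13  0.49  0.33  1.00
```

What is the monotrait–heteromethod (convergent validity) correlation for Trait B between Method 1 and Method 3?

0.47

Same trait (TB), different methods: r(TB1, TB3) = 0.47.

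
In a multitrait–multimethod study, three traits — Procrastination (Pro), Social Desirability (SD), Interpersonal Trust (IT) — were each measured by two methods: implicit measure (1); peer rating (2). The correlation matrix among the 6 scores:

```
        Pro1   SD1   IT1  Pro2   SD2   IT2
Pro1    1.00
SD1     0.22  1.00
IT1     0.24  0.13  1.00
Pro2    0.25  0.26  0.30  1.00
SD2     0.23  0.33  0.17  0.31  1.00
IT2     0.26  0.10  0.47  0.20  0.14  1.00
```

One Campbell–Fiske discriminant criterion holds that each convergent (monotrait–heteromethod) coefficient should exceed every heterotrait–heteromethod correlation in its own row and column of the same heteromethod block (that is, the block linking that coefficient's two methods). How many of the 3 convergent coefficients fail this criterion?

Checking each validity diagonal entry against its comparison values:
Pro (methods 1·2): 0.25 vs {0.23, 0.26, 0.26, 0.30} → fail.
SD (methods 1·2): 0.33 vs {0.26, 0.23, 0.10, 0.17} → pass.
IT (methods 1·2): 0.47 vs {0.30, 0.26, 0.17, 0.10} → pass.
1 of 3 fail.

1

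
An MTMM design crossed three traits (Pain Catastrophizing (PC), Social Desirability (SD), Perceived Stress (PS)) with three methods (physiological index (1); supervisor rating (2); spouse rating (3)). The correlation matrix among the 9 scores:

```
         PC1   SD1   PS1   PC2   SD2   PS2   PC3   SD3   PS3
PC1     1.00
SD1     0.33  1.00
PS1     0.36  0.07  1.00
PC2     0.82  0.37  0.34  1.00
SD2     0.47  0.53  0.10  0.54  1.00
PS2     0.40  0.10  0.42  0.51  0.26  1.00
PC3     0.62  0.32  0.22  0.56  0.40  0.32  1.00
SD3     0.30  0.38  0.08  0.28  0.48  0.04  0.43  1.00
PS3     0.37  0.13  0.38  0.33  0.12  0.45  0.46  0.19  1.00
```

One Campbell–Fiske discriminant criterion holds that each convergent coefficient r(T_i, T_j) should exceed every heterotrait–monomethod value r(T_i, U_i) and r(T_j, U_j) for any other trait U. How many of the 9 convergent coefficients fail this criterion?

6

Convergent coefficients and their comparison sets:
PC (methods 1·2): 0.82 vs {0.33, 0.54, 0.36, 0.51} → pass.
PC (methods 1·3): 0.62 vs {0.33, 0.43, 0.36, 0.46} → pass.
PC (methods 2·3): 0.56 vs {0.54, 0.43, 0.51, 0.46} → pass.
SD (methods 1·2): 0.53 vs {0.33, 0.54, 0.07, 0.26} → fail.
SD (methods 1·3): 0.38 vs {0.33, 0.43, 0.07, 0.19} → fail.
SD (methods 2·3): 0.48 vs {0.54, 0.43, 0.26, 0.19} → fail.
PS (methods 1·2): 0.42 vs {0.36, 0.51, 0.07, 0.26} → fail.
PS (methods 1·3): 0.38 vs {0.36, 0.46, 0.07, 0.19} → fail.
PS (methods 2·3): 0.45 vs {0.51, 0.46, 0.26, 0.19} → fail.
6 of 9 fail.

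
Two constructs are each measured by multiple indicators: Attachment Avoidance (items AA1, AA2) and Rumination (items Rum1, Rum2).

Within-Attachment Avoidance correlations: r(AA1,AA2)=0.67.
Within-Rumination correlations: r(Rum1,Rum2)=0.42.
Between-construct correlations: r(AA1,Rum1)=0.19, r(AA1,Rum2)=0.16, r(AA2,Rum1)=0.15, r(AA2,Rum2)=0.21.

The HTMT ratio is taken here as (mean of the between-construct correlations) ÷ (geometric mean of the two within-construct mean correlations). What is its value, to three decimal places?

0.335

Between-construct mean = 0.71/4 = 0.1775.
Mean within-AA = 0.67/1 = 0.6700; mean within-Rum = 0.42/1 = 0.4200.
Geometric mean = √(0.6700 × 0.4200) = 0.5305.
HTMT = 0.1775 / 0.5305 = 0.335.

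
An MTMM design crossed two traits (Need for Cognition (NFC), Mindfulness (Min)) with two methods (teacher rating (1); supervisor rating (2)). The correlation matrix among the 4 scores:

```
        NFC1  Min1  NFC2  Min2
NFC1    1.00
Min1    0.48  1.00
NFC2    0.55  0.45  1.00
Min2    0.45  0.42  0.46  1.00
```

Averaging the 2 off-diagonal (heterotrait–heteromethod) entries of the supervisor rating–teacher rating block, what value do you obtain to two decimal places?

0.45

HTHM values (method 2 × method 1): 0.45, 0.45; mean = 0.90/2 = 0.45.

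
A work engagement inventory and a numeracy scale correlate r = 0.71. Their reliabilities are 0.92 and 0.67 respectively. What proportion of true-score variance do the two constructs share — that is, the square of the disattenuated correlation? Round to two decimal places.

0.82

Disattenuated r = 0.71 / √(0.92 × 0.67) = 0.71 / 0.7851 = 0.9043.
Shared true-score variance = 0.9043² = 0.8178 ≈ 0.82.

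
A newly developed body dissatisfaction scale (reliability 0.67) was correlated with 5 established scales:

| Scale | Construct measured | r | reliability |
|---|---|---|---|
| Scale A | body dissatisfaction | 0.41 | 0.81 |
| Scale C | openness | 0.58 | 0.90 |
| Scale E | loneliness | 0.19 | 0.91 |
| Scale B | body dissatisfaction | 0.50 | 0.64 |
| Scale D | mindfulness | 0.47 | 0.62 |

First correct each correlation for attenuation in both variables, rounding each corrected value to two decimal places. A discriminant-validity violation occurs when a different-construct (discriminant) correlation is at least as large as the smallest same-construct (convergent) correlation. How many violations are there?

2

Disattenuated r (r / √(r_scale · r_new)):
  Scale A (conv): 0.41 / √(0.81·0.67) = 0.56
  Scale C (disc): 0.58 / √(0.90·0.67) = 0.75
  Scale E (disc): 0.19 / √(0.91·0.67) = 0.24
  Scale B (conv): 0.50 / √(0.64·0.67) = 0.76
  Scale D (disc): 0.47 / √(0.62·0.67) = 0.73
Smallest convergent = 0.56. Discriminant values: 0.75, 0.24, 0.73; count ≥ 0.56 → 2.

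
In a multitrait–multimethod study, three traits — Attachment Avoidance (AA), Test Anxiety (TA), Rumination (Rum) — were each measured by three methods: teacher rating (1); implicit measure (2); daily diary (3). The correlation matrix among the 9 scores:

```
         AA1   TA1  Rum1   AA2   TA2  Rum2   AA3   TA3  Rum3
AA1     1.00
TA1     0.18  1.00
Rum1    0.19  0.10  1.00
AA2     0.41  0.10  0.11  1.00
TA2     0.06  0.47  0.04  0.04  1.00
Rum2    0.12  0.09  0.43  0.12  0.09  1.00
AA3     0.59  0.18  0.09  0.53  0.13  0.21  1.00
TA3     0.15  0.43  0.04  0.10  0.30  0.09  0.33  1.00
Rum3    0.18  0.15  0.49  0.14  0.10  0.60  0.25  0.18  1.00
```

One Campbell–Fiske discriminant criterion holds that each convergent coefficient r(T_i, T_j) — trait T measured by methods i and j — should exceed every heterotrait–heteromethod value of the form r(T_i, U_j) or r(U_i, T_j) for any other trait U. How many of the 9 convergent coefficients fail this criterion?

Each convergent coefficient versus the relevant comparison correlations:
AA (methods 1·2): 0.41 vs {0.06, 0.10, 0.12, 0.11} → pass.
AA (methods 1·3): 0.59 vs {0.15, 0.18, 0.18, 0.09} → pass.
AA (methods 2·3): 0.53 vs {0.10, 0.13, 0.14, 0.21} → pass.
TA (methods 1·2): 0.47 vs {0.10, 0.06, 0.09, 0.04} → pass.
TA (methods 1·3): 0.43 vs {0.18, 0.15, 0.15, 0.04} → pass.
TA (methods 2·3): 0.30 vs {0.13, 0.10, 0.10, 0.09} → pass.
Rum (methods 1·2): 0.43 vs {0.11, 0.12, 0.04, 0.09} → pass.
Rum (methods 1·3): 0.49 vs {0.09, 0.18, 0.04, 0.15} → pass.
Rum (methods 2·3): 0.60 vs {0.21, 0.14, 0.09, 0.10} → pass.
0 of 9 fail.

0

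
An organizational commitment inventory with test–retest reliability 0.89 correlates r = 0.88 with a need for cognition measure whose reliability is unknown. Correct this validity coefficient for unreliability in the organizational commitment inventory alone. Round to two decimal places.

Single correction: r_c = r_obs / √r_xx = 0.88 / √0.89 = 0.88 / 0.9434 ≈ 0.93.

0.93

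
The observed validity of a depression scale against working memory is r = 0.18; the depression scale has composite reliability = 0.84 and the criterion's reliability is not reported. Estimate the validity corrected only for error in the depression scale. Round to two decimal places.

Single correction: r_c = r_obs / √r_xx = 0.18 / √0.84 = 0.18 / 0.9165 ≈ 0.20.

0.20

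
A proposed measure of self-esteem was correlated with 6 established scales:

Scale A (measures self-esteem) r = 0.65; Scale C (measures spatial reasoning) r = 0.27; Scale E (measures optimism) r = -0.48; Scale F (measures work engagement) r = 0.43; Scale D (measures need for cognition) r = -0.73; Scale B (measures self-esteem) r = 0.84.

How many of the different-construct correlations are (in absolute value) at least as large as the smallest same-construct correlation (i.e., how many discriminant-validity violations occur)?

Convergent (same construct = self-esteem): Scale A, Scale B.
Smallest convergent = 0.65. Discriminant |r|: 0.27, 0.48, 0.43, 0.73; count ≥ 0.65 → 1.

1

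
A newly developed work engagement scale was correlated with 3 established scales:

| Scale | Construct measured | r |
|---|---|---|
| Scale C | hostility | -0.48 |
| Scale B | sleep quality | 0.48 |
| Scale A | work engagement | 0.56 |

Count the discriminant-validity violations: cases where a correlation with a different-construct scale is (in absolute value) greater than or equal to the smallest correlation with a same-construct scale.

0

Convergent (same construct = work engagement): Scale A.
Smallest convergent = 0.56. Discriminant |r|: 0.48, 0.48; count ≥ 0.56 → 0.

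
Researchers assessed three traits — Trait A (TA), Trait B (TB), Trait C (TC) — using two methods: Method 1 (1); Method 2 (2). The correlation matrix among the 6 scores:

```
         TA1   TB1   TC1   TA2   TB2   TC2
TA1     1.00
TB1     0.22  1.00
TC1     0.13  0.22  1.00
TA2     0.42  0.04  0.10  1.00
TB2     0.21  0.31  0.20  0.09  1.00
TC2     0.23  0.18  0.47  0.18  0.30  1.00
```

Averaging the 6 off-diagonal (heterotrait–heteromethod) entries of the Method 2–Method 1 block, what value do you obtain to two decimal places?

0.16

HTHM values (method 2 × method 1): 0.04, 0.10, 0.21, 0.20, 0.23, 0.18; mean = 0.96/6 = 0.16.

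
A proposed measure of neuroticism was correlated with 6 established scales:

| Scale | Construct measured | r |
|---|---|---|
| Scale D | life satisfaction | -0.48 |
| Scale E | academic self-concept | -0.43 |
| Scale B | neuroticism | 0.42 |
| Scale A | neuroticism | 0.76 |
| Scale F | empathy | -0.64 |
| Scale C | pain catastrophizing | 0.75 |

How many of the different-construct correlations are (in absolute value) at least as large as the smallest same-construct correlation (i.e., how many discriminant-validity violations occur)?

4

Convergent (same construct = neuroticism): Scale B, Scale A.
Smallest convergent = 0.42. Discriminant |r|: 0.48, 0.43, 0.64, 0.75; count ≥ 0.42 → 4.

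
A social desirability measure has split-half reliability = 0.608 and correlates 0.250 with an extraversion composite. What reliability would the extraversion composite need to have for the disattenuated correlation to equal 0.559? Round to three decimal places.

r_true = r_obs / √(r_xx · r_yy) ⇒ 0.559 = 0.250 / √(0.608 · r_yy).
√(0.608 · r_yy) = 0.250 / 0.559 = 0.4472; 0.608 · r_yy = 0.2000; r_yy = 0.2000 / 0.608 ≈ 0.329.

0.329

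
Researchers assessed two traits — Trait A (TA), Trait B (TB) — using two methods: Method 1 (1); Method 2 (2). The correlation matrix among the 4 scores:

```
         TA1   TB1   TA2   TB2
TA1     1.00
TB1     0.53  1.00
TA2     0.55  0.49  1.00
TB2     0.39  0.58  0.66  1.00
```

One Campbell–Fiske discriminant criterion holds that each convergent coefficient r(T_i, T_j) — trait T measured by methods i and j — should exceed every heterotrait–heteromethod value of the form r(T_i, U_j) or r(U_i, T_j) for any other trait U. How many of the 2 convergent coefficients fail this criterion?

Each convergent coefficient versus the relevant comparison correlations:
TA (methods 1·2): 0.55 vs {0.39, 0.49} → pass.
TB (methods 1·2): 0.58 vs {0.49, 0.39} → pass.
0 of 2 fail.

0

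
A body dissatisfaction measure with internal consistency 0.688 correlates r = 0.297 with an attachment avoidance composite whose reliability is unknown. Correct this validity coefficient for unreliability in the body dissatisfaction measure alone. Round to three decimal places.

0.358

Single correction: r_c = r_obs / √r_xx = 0.297 / √0.688 = 0.297 / 0.8295 ≈ 0.358.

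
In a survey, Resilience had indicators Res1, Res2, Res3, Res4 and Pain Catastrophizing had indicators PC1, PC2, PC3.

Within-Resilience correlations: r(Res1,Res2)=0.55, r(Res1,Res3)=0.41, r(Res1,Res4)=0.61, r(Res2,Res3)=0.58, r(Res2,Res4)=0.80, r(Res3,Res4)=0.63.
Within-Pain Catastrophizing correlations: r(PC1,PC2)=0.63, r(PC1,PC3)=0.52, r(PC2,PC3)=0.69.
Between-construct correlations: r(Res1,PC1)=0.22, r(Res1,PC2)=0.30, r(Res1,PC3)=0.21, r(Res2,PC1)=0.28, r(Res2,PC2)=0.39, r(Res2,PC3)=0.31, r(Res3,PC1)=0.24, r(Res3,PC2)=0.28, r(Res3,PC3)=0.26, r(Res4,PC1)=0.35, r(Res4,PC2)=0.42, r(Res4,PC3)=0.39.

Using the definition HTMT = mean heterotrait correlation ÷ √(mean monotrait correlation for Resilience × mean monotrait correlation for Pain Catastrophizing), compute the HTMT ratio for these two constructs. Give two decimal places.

Mean between = 3.65/12 = 0.3042.
Mean within-Res = 3.58/6 = 0.5967; mean within-PC = 1.84/3 = 0.6133.
Geometric mean = √(0.5967 × 0.6133) = 0.6049.
HTMT = 0.3042 / 0.6049 = 0.50.

0.50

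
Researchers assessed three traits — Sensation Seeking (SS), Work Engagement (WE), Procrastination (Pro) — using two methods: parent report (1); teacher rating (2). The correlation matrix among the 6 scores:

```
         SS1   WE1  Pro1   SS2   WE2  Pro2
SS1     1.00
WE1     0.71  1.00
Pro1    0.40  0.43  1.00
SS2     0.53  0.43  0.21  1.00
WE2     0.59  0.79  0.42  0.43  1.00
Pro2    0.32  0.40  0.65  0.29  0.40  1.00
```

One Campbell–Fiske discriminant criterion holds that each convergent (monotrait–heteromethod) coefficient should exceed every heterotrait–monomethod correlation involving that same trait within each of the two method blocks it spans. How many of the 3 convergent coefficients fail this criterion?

1

Each convergent coefficient versus the relevant comparison correlations:
SS (methods 1·2): 0.53 vs {0.71, 0.43, 0.40, 0.29} → fail.
WE (methods 1·2): 0.79 vs {0.71, 0.43, 0.43, 0.40} → pass.
Pro (methods 1·2): 0.65 vs {0.40, 0.29, 0.43, 0.40} → pass.
1 of 3 fail.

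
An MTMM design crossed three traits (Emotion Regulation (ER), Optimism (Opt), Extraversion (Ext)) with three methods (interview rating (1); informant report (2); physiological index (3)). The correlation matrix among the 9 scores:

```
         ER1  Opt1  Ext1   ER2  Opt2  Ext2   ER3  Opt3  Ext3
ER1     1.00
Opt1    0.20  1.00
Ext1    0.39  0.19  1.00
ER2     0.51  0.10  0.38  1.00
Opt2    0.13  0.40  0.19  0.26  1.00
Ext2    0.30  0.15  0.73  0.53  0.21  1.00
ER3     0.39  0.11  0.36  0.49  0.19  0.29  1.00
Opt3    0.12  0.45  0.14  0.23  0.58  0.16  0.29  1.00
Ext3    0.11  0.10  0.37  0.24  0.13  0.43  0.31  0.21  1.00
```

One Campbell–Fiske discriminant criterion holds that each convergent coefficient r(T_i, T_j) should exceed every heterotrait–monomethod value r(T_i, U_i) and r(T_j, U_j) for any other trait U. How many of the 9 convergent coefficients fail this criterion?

5

Convergent coefficients and their comparison sets:
ER (methods 1·2): 0.51 vs {0.20, 0.26, 0.39, 0.53} → fail.
ER (methods 1·3): 0.39 vs {0.20, 0.29, 0.39, 0.31} → fail.
ER (methods 2·3): 0.49 vs {0.26, 0.29, 0.53, 0.31} → fail.
Opt (methods 1·2): 0.40 vs {0.20, 0.26, 0.19, 0.21} → pass.
Opt (methods 1·3): 0.45 vs {0.20, 0.29, 0.19, 0.21} → pass.
Opt (methods 2·3): 0.58 vs {0.26, 0.29, 0.21, 0.21} → pass.
Ext (methods 1·2): 0.73 vs {0.39, 0.53, 0.19, 0.21} → pass.
Ext (methods 1·3): 0.37 vs {0.39, 0.31, 0.19, 0.21} → fail.
Ext (methods 2·3): 0.43 vs {0.53, 0.31, 0.21, 0.21} → fail.
5 of 9 fail.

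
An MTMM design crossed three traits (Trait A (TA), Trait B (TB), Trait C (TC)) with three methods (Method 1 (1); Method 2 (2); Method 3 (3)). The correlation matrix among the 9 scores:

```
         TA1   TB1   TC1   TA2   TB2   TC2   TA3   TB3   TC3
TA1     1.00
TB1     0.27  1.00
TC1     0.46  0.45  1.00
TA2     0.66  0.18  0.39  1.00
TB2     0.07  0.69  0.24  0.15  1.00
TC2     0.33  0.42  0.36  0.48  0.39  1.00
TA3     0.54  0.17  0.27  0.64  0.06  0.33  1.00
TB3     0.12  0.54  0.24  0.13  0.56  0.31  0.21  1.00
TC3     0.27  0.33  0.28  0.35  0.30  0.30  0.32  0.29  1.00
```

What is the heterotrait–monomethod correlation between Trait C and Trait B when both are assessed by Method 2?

0.39

Different traits, same method: r(TC2, TB2) = 0.39.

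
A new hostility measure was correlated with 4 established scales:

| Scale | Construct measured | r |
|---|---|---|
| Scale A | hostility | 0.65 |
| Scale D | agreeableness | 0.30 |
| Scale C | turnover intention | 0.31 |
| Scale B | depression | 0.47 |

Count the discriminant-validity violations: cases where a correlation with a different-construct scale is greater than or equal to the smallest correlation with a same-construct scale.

0

Convergent (same construct = hostility): Scale A.
Smallest convergent = 0.65. Discriminant values: 0.30, 0.31, 0.47; count ≥ 0.65 → 0.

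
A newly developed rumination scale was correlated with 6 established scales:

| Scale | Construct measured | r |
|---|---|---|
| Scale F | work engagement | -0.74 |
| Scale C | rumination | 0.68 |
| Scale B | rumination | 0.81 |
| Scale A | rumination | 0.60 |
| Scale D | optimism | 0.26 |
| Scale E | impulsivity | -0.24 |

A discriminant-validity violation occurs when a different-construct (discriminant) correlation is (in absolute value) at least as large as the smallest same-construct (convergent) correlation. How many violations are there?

Convergent (same construct = rumination): Scale C, Scale B, Scale A.
Smallest convergent = 0.60. Discriminant |r|: 0.74, 0.26, 0.24; count ≥ 0.60 → 1.

1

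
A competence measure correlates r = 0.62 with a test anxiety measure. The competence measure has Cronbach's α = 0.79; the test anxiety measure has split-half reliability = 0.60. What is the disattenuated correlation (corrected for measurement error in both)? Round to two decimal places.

r_true = r_obs / √(r_xx · r_yy) = 0.62 / √(0.79 × 0.60) = 0.62 / √0.4740 = 0.62 / 0.6885 ≈ 0.90.

0.90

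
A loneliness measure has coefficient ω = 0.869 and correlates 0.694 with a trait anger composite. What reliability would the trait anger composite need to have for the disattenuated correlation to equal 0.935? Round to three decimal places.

0.634

r_true = r_obs / √(r_xx · r_yy) ⇒ 0.935 = 0.694 / √(0.869 · r_yy).
√(0.869 · r_yy) = 0.694 / 0.935 = 0.7422; 0.869 · r_yy = 0.5509; r_yy = 0.5509 / 0.869 ≈ 0.634.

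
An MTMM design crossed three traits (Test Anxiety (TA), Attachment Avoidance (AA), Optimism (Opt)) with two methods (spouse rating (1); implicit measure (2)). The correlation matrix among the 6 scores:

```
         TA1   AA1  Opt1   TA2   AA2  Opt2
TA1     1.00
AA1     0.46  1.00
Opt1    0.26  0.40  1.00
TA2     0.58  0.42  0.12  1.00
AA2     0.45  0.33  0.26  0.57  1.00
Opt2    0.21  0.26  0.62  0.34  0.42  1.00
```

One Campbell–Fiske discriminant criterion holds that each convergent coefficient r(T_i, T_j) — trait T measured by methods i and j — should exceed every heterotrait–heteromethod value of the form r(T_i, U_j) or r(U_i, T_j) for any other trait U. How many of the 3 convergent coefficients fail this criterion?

Each convergent coefficient versus the relevant comparison correlations:
TA (methods 1·2): 0.58 vs {0.45, 0.42, 0.21, 0.12} → pass.
AA (methods 1·2): 0.33 vs {0.42, 0.45, 0.26, 0.26} → fail.
Opt (methods 1·2): 0.62 vs {0.12, 0.21, 0.26, 0.26} → pass.
1 of 3 fail.

1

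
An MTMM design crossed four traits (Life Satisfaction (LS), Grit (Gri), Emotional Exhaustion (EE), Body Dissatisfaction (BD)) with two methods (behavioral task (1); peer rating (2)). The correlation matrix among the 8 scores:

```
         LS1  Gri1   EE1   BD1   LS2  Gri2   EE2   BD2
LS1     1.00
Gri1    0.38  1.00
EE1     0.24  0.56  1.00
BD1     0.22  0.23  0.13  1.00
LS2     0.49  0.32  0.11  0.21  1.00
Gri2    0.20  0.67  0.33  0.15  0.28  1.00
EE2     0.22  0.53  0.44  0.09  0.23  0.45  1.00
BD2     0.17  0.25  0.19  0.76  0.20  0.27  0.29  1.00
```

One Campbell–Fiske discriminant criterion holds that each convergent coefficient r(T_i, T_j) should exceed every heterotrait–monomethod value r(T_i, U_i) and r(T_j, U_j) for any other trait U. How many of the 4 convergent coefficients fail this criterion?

1

Convergent coefficients and their comparison sets:
LS (methods 1·2): 0.49 vs {0.38, 0.28, 0.24, 0.23, 0.22, 0.20} → pass.
Gri (methods 1·2): 0.67 vs {0.38, 0.28, 0.56, 0.45, 0.23, 0.27} → pass.
EE (methods 1·2): 0.44 vs {0.24, 0.23, 0.56, 0.45, 0.13, 0.29} → fail.
BD (methods 1·2): 0.76 vs {0.22, 0.20, 0.23, 0.27, 0.13, 0.29} → pass.
1 of 4 fail.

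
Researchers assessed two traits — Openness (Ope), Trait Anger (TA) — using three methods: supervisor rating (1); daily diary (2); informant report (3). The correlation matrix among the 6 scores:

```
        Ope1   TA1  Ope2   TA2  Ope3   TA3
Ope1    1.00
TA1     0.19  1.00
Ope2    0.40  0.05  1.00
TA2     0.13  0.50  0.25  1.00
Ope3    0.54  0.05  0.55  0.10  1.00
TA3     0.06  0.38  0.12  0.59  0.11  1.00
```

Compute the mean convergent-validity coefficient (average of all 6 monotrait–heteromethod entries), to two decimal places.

Convergent values: 0.40, 0.54, 0.55, 0.50, 0.38, 0.59; mean = 2.96/6 = 0.49.

0.49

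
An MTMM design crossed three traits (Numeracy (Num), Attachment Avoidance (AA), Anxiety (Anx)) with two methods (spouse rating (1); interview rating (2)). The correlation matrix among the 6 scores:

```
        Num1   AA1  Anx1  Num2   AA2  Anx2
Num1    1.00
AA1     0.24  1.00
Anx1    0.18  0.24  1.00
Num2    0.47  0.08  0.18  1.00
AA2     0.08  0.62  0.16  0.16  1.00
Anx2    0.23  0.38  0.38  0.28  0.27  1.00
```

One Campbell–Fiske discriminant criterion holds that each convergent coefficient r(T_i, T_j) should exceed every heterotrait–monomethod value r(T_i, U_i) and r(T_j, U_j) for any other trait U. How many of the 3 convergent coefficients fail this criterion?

0

Each convergent coefficient versus the relevant comparison correlations:
Num (methods 1·2): 0.47 vs {0.24, 0.16, 0.18, 0.28} → pass.
AA (methods 1·2): 0.62 vs {0.24, 0.16, 0.24, 0.27} → pass.
Anx (methods 1·2): 0.38 vs {0.18, 0.28, 0.24, 0.27} → pass.
0 of 3 fail.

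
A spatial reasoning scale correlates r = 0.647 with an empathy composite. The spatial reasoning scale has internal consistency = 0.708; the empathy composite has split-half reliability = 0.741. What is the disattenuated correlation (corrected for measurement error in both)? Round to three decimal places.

r_true = r_obs / √(r_xx · r_yy) = 0.647 / √(0.708 × 0.741) = 0.647 / √0.524628 = 0.647 / 0.7243 ≈ 0.893.

0.893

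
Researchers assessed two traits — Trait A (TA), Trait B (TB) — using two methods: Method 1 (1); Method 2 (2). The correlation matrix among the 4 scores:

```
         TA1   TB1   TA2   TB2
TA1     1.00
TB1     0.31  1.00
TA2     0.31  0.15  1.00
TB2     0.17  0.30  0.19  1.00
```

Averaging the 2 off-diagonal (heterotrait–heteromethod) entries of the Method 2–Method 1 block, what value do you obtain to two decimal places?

0.16

HTHM values (method 2 × method 1): 0.15, 0.17; mean = 0.32/2 = 0.16.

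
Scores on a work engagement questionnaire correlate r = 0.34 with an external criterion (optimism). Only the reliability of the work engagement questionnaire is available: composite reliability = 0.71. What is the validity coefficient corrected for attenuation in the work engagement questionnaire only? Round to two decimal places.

0.40

Single correction: r_c = r_obs / √r_xx = 0.34 / √0.71 = 0.34 / 0.8426 ≈ 0.40.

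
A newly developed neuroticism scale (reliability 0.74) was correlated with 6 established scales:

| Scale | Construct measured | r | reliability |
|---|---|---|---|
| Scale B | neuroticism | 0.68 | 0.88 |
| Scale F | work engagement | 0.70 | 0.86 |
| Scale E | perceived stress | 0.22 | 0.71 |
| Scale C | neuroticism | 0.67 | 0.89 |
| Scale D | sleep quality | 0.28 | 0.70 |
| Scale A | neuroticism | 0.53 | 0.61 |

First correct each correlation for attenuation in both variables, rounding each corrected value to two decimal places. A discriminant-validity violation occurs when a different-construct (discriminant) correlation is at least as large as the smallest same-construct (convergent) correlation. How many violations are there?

Disattenuated r (r / √(r_scale · r_new)):
  Scale B (conv): 0.68 / √(0.88·0.74) = 0.84
  Scale F (disc): 0.70 / √(0.86·0.74) = 0.88
  Scale E (disc): 0.22 / √(0.71·0.74) = 0.30
  Scale C (conv): 0.67 / √(0.89·0.74) = 0.83
  Scale D (disc): 0.28 / √(0.70·0.74) = 0.39
  Scale A (conv): 0.53 / √(0.61·0.74) = 0.79
Smallest convergent = 0.79. Discriminant values: 0.88, 0.30, 0.39; count ≥ 0.79 → 1.

1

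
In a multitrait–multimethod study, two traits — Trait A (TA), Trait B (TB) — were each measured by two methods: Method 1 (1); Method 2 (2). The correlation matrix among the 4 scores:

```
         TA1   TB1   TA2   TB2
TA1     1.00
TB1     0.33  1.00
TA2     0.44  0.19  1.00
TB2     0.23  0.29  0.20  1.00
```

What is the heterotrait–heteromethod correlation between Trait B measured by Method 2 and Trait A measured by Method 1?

0.23

Different traits and methods: r(TB2, TA1) = 0.23.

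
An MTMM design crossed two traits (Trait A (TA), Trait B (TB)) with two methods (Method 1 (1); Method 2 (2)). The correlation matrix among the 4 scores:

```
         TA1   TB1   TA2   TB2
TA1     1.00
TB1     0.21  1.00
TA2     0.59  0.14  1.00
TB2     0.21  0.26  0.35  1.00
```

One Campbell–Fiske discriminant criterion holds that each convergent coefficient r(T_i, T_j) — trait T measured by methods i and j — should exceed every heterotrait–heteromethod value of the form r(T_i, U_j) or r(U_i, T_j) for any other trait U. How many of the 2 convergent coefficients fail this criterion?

Convergent coefficients and their comparison sets:
TA (methods 1·2): 0.59 vs {0.21, 0.14} → pass.
TB (methods 1·2): 0.26 vs {0.14, 0.21} → pass.
0 of 2 fail.

0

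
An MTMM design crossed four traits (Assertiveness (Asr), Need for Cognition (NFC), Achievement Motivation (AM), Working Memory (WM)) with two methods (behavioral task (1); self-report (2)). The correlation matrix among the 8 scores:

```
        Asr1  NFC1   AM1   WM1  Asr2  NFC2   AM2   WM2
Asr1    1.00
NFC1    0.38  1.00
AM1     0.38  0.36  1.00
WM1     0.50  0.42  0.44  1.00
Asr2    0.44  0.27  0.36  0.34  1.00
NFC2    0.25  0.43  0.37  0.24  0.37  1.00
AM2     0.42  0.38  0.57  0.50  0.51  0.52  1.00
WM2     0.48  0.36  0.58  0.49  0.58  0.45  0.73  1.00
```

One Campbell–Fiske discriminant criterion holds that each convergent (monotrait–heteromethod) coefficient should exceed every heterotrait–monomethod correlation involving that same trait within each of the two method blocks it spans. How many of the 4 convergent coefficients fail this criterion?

Each convergent coefficient versus the relevant comparison correlations:
Asr (methods 1·2): 0.44 vs {0.38, 0.37, 0.38, 0.51, 0.50, 0.58} → fail.
NFC (methods 1·2): 0.43 vs {0.38, 0.37, 0.36, 0.52, 0.42, 0.45} → fail.
AM (methods 1·2): 0.57 vs {0.38, 0.51, 0.36, 0.52, 0.44, 0.73} → fail.
WM (methods 1·2): 0.49 vs {0.50, 0.58, 0.42, 0.45, 0.44, 0.73} → fail.
4 of 4 fail.

4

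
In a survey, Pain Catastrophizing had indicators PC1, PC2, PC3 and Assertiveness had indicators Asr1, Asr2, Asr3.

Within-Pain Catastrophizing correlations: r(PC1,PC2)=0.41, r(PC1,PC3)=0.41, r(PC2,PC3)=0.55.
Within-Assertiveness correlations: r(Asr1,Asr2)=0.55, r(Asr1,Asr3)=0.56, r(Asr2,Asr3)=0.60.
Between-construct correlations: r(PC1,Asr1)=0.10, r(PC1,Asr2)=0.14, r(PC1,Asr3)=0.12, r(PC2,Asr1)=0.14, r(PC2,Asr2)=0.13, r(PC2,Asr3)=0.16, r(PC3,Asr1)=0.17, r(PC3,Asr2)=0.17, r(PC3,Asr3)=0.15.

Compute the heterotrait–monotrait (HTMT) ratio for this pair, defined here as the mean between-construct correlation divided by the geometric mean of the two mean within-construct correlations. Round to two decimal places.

0.28

Mean between = 1.28/9 = 0.1422.
Mean within-PC = 1.37/3 = 0.4567; mean within-Asr = 1.71/3 = 0.5700.
Geometric mean = √(0.4567 × 0.5700) = 0.5102.
HTMT = 0.1422 / 0.5102 = 0.28.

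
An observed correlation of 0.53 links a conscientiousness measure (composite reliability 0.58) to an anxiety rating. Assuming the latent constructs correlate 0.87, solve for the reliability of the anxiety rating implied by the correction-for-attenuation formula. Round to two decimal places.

0.64

r_true = r_obs / √(r_xx · r_yy) ⇒ 0.87 = 0.53 / √(0.58 · r_yy).
√(0.58 · r_yy) = 0.53 / 0.87 = 0.6092; 0.58 · r_yy = 0.3711; r_yy = 0.3711 / 0.58 ≈ 0.64.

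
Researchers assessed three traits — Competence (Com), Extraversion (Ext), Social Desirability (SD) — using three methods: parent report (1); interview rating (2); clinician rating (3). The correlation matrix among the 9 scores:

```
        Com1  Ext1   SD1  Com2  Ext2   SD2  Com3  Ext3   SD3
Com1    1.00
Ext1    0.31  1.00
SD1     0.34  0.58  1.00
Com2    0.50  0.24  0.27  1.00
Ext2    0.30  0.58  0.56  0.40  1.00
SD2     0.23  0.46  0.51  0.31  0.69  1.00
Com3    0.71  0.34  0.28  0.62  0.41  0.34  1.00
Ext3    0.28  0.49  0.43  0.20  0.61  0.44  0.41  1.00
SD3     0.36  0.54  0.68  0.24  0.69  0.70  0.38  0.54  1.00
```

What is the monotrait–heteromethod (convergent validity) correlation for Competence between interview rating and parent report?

Same trait (Com), different methods: r(Com2, Com1) = 0.50.

0.50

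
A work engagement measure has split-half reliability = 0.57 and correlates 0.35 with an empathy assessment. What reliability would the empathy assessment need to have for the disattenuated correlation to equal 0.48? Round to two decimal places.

r_true = r_obs / √(r_xx · r_yy) ⇒ 0.48 = 0.35 / √(0.57 · r_yy).
√(0.57 · r_yy) = 0.35 / 0.48 = 0.7292; 0.57 · r_yy = 0.5317; r_yy = 0.5317 / 0.57 ≈ 0.93.

0.93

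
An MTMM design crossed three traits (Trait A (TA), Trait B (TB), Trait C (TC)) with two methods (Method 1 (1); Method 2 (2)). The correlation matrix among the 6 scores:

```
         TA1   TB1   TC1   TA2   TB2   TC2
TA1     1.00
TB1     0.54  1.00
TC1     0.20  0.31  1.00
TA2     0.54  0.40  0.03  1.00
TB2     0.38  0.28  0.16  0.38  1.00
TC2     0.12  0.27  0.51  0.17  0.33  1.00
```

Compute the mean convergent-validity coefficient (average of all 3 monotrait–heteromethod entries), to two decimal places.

0.44

Convergent values: 0.54, 0.28, 0.51; mean = 1.33/3 = 0.44.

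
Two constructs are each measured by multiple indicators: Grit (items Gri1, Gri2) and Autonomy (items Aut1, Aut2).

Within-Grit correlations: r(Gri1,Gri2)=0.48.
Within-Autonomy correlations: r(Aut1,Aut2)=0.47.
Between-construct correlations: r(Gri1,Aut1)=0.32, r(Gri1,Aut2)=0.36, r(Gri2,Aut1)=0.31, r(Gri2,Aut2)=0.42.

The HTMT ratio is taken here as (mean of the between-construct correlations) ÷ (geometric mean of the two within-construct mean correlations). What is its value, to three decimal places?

Mean heterotrait r = 1.41/4 = 0.3525.
Mean within-Gri = 0.48/1 = 0.4800; mean within-Aut = 0.47/1 = 0.4700.
Geometric mean = √(0.4800 × 0.4700) = 0.4750.
HTMT = 0.3525 / 0.4750 = 0.742.

0.742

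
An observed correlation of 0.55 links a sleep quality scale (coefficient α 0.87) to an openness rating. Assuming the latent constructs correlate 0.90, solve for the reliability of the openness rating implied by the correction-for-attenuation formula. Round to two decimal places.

0.43

r_true = r_obs / √(r_xx · r_yy) ⇒ 0.90 = 0.55 / √(0.87 · r_yy).
√(0.87 · r_yy) = 0.55 / 0.90 = 0.6111; 0.87 · r_yy = 0.3734; r_yy = 0.3734 / 0.87 ≈ 0.43.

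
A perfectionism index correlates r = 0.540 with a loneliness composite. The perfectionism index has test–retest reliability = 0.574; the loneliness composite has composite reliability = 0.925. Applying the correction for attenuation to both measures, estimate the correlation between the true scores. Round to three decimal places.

0.741

r_true = r_obs / √(r_xx · r_yy) = 0.540 / √(0.574 × 0.925) = 0.540 / √0.530950 = 0.540 / 0.7287 ≈ 0.741.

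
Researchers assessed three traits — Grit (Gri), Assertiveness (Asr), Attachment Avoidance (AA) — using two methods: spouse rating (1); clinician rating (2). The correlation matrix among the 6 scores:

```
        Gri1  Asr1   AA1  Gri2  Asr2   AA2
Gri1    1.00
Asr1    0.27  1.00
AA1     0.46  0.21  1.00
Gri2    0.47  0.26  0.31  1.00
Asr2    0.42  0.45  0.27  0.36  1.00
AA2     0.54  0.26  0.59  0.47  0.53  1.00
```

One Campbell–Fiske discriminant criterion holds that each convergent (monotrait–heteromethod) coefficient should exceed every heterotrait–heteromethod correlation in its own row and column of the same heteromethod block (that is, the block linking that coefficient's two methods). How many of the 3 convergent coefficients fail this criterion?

Convergent coefficients and their comparison sets:
Gri (methods 1·2): 0.47 vs {0.42, 0.26, 0.54, 0.31} → fail.
Asr (methods 1·2): 0.45 vs {0.26, 0.42, 0.26, 0.27} → pass.
AA (methods 1·2): 0.59 vs {0.31, 0.54, 0.27, 0.26} → pass.
1 of 3 fail.

1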